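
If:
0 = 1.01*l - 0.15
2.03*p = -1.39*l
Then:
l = 0.15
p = -0.10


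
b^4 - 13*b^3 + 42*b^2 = b^2*(b - 7)*(b - 6)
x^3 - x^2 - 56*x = x*(x - 8)*(x + 7)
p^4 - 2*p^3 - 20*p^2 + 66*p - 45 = (p - 3)^2*(p - 1)*(p + 5)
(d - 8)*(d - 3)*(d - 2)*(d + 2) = d^4 - 11*d^3 + 20*d^2 + 44*d - 96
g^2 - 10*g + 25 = (g - 5)^2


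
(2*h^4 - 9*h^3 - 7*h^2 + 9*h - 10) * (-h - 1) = -2*h^5 + 7*h^4 + 16*h^3 - 2*h^2 + h + 10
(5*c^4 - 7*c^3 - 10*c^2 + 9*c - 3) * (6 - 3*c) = -15*c^5 + 51*c^4 - 12*c^3 - 87*c^2 + 63*c - 18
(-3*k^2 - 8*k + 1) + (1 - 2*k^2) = -5*k^2 - 8*k + 2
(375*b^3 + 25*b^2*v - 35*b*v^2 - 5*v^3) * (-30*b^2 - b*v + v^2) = -11250*b^5 - 1125*b^4*v + 1400*b^3*v^2 + 210*b^2*v^3 - 30*b*v^4 - 5*v^5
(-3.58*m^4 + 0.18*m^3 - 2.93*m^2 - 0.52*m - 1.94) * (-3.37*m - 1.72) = 12.0646*m^5 + 5.551*m^4 + 9.5645*m^3 + 6.792*m^2 + 7.4322*m + 3.3368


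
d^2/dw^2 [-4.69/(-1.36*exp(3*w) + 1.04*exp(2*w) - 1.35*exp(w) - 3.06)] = ((-57.4056*exp(2*w) + 19.5104*exp(w) - 6.3315)*(1.36*exp(3*w) - 1.04*exp(2*w) + 1.35*exp(w) + 3.06) + 4.69*(4.08*exp(2*w) - 2.08*exp(w) + 1.35)*(8.16*exp(2*w) - 4.16*exp(w) + 2.7)*exp(w))*exp(w)/(1.36*exp(3*w) - 1.04*exp(2*w) + 1.35*exp(w) + 3.06)^3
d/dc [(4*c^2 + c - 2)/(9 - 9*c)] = (-4*c^2 + 8*c - 1)/(9*(c^2 - 2*c + 1))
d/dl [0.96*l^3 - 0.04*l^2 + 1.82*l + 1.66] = 2.88*l^2 - 0.08*l + 1.82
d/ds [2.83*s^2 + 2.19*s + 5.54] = 5.66*s + 2.19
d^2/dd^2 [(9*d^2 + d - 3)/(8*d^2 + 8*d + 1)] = 2*(-512*d^3 - 792*d^2 - 600*d - 167)/(512*d^6 + 1536*d^5 + 1728*d^4 + 896*d^3 + 216*d^2 + 24*d + 1)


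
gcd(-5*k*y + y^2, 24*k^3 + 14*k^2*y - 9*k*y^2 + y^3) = 1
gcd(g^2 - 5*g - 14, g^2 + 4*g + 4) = g + 2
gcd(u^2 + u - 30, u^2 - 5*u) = u - 5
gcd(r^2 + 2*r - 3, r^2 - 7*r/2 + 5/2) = r - 1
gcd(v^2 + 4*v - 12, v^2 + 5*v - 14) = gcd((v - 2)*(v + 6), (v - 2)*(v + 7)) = v - 2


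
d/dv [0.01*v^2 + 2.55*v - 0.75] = 0.02*v + 2.55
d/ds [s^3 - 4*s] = 3*s^2 - 4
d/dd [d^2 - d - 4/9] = 2*d - 1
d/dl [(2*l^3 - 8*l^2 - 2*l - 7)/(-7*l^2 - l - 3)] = (-14*l^4 - 4*l^3 - 24*l^2 - 50*l - 1)/(49*l^4 + 14*l^3 + 43*l^2 + 6*l + 9)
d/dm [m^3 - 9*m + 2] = 3*m^2 - 9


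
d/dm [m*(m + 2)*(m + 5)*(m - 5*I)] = 4*m^3 + m^2*(21 - 15*I) + m*(20 - 70*I) - 50*I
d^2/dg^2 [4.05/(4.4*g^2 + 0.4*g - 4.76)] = (-156.816*g^2 - 14.256*g + 4.05*(8.8*g + 0.4)*(17.6*g + 0.8) + 169.6464)/(4.4*g^2 + 0.4*g - 4.76)^3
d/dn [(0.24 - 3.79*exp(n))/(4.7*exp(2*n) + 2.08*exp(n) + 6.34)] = (17.813*exp(2*n) - 2.256*exp(n) - 24.5278)*exp(n)/(22.09*exp(4*n) + 19.552*exp(3*n) + 63.9224*exp(2*n) + 26.3744*exp(n) + 40.1956)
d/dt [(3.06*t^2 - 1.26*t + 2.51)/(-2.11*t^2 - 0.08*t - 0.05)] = (-2.9034*t^2 + 10.2862*t + 0.2638)/(4.4521*t^4 + 0.3376*t^3 + 0.2174*t^2 + 0.008*t + 0.0025)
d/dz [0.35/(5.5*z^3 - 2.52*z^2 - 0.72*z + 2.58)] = (-5.775*z^2 + 1.764*z + 0.252)/(5.5*z^3 - 2.52*z^2 - 0.72*z + 2.58)^2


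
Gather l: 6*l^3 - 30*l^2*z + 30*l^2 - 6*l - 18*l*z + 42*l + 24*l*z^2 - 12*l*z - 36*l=6*l^3 + l^2*(30 - 30*z) + l*(24*z^2 - 30*z)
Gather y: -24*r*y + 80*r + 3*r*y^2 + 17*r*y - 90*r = 3*r*y^2 - 7*r*y - 10*r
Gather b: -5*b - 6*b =-11*b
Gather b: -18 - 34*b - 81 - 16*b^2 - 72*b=-16*b^2 - 106*b - 99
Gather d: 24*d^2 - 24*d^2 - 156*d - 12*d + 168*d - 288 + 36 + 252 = 0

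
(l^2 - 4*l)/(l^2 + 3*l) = (l - 4)/(l + 3)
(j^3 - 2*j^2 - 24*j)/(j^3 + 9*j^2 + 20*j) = (j - 6)/(j + 5)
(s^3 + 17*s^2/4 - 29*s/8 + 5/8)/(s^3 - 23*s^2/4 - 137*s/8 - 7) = (-8*s^3 - 34*s^2 + 29*s - 5)/(-8*s^3 + 46*s^2 + 137*s + 56)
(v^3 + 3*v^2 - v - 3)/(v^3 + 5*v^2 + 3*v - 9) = (v + 1)/(v + 3)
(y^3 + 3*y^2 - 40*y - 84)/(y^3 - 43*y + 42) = (y + 2)/(y - 1)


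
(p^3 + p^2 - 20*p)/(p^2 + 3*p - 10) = p*(p - 4)/(p - 2)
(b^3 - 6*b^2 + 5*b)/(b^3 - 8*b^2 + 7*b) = (b - 5)/(b - 7)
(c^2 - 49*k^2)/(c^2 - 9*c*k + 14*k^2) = (c + 7*k)/(c - 2*k)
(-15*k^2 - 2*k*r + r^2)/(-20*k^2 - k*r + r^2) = (3*k + r)/(4*k + r)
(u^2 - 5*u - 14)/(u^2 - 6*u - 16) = (u - 7)/(u - 8)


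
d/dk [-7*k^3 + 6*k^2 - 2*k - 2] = -21*k^2 + 12*k - 2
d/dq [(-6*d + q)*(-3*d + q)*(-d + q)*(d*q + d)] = d*(-18*d^3 + 54*d^2*q + 27*d^2 - 30*d*q^2 - 20*d*q + 4*q^3 + 3*q^2)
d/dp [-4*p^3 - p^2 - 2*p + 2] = -12*p^2 - 2*p - 2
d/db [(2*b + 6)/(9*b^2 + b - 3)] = 2*(9*b^2 + b - (b + 3)*(18*b + 1) - 3)/(9*b^2 + b - 3)^2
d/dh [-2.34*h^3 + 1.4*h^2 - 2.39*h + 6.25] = -7.02*h^2 + 2.8*h - 2.39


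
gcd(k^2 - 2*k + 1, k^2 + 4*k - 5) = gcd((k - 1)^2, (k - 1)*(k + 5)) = k - 1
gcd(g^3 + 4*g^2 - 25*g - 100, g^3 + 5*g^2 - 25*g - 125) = g^2 - 25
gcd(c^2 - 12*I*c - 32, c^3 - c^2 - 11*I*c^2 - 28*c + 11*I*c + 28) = c - 4*I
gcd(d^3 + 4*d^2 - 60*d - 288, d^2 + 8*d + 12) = d + 6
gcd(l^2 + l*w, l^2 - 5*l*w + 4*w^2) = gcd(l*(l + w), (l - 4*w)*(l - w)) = 1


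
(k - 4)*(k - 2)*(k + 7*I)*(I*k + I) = I*k^4 - 7*k^3 - 5*I*k^3 + 35*k^2 + 2*I*k^2 - 14*k + 8*I*k - 56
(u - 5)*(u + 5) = u^2 - 25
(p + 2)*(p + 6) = p^2 + 8*p + 12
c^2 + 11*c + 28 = (c + 4)*(c + 7)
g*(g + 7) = g^2 + 7*g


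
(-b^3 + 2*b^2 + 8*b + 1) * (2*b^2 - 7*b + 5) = -2*b^5 + 11*b^4 - 3*b^3 - 44*b^2 + 33*b + 5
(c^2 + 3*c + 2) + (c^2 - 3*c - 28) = 2*c^2 - 26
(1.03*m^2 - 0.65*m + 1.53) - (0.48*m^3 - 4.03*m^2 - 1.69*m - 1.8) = -0.48*m^3 + 5.06*m^2 + 1.04*m + 3.33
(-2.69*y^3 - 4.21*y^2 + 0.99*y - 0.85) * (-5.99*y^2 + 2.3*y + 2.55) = 16.1131*y^5 + 19.0309*y^4 - 22.4726*y^3 - 3.367*y^2 + 0.5695*y - 2.1675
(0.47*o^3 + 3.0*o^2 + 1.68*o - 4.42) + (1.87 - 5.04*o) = 0.47*o^3 + 3.0*o^2 - 3.36*o - 2.55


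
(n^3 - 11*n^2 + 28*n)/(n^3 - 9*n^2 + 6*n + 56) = n/(n + 2)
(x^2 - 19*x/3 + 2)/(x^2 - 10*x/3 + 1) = (x - 6)/(x - 3)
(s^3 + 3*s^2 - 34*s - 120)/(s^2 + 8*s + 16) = (s^2 - s - 30)/(s + 4)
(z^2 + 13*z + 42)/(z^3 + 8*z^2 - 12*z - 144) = (z + 7)/(z^2 + 2*z - 24)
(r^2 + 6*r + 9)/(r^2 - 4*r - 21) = (r + 3)/(r - 7)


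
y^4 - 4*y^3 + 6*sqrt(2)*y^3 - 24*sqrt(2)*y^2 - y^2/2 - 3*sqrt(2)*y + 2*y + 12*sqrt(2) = (y - 4)*(y - sqrt(2)/2)*(y + sqrt(2)/2)*(y + 6*sqrt(2))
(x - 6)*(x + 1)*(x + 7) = x^3 + 2*x^2 - 41*x - 42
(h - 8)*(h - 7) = h^2 - 15*h + 56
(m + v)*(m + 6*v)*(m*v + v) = m^3*v + 7*m^2*v^2 + m^2*v + 6*m*v^3 + 7*m*v^2 + 6*v^3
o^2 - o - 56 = (o - 8)*(o + 7)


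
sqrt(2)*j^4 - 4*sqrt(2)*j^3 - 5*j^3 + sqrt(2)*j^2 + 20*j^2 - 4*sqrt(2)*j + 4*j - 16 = (j - 4)*(j - 2*sqrt(2))*(j - sqrt(2))*(sqrt(2)*j + 1)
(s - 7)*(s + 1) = s^2 - 6*s - 7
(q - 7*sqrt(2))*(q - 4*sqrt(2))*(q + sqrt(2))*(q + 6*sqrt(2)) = q^4 - 4*sqrt(2)*q^3 - 86*q^2 + 260*sqrt(2)*q + 672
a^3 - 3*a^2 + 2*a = a*(a - 2)*(a - 1)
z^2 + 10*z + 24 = (z + 4)*(z + 6)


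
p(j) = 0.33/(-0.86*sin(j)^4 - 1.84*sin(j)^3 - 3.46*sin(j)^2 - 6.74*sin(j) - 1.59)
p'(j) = 0.33*(3.44*sin(j)^3*cos(j) + 5.52*sin(j)^2*cos(j) + 6.92*sin(j)*cos(j) + 6.74*cos(j))/(-0.86*sin(j)^4 - 1.84*sin(j)^3 - 3.46*sin(j)^2 - 6.74*sin(j) - 1.59)^2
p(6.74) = -0.06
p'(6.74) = 0.11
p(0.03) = -0.18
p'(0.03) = 0.71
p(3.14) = -0.21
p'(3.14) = -0.87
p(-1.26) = 0.13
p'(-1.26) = 0.03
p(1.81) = -0.02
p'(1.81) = -0.01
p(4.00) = 0.16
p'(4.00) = -0.16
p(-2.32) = 0.17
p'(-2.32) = -0.19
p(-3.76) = -0.05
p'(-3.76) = -0.07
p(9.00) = -0.06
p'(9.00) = -0.12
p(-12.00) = -0.05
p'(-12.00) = 0.08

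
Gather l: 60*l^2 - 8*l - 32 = 60*l^2 - 8*l - 32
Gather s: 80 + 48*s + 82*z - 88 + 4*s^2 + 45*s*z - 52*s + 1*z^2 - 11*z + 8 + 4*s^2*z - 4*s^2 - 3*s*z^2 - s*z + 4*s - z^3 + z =4*s^2*z + s*(-3*z^2 + 44*z) - z^3 + z^2 + 72*z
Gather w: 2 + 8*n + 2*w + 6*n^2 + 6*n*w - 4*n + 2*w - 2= 6*n^2 + 4*n + w*(6*n + 4)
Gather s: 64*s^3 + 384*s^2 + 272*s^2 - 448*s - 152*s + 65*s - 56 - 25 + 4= 64*s^3 + 656*s^2 - 535*s - 77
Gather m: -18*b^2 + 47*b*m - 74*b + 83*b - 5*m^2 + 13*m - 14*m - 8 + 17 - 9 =-18*b^2 + 9*b - 5*m^2 + m*(47*b - 1)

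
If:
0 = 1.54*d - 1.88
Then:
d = 1.22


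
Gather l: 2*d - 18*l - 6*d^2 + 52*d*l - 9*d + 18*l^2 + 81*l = -6*d^2 - 7*d + 18*l^2 + l*(52*d + 63)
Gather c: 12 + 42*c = 42*c + 12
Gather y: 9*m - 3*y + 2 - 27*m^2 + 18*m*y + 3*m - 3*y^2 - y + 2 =-27*m^2 + 12*m - 3*y^2 + y*(18*m - 4) + 4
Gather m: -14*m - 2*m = -16*m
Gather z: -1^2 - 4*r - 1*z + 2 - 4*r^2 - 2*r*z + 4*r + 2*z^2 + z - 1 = -4*r^2 - 2*r*z + 2*z^2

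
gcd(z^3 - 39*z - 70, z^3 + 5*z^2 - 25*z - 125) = z + 5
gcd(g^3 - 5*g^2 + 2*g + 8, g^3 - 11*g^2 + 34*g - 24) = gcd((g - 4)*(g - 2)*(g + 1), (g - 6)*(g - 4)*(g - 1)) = g - 4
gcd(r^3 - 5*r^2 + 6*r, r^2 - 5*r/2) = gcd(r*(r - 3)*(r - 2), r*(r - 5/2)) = r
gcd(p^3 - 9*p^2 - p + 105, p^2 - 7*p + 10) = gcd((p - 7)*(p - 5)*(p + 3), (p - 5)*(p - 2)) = p - 5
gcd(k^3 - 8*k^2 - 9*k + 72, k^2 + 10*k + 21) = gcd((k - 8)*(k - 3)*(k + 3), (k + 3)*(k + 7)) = k + 3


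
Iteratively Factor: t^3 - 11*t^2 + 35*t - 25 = (t - 5)*(t^2 - 6*t + 5) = (t - 5)^2*(t - 1)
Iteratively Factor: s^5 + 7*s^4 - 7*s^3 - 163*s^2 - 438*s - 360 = (s + 3)*(s^4 + 4*s^3 - 19*s^2 - 106*s - 120) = (s + 3)*(s + 4)*(s^3 - 19*s - 30) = (s + 2)*(s + 3)*(s + 4)*(s^2 - 2*s - 15) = (s + 2)*(s + 3)^2*(s + 4)*(s - 5)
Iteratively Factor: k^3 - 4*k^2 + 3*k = (k)*(k^2 - 4*k + 3) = k*(k - 1)*(k - 3)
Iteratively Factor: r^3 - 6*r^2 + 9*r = (r - 3)*(r^2 - 3*r) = (r - 3)^2*(r)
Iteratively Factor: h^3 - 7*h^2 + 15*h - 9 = (h - 3)*(h^2 - 4*h + 3) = (h - 3)^2*(h - 1)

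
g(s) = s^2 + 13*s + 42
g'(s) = 2*s + 13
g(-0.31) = 38.07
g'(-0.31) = 12.38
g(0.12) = 43.57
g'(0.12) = 13.24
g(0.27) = 45.58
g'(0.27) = 13.54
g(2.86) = 87.36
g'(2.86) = 18.72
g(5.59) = 145.92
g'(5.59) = 24.18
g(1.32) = 60.90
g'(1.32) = 15.64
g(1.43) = 62.63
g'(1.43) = 15.86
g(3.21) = 94.03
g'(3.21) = 19.42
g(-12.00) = 30.00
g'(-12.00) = -11.00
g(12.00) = 342.00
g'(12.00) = 37.00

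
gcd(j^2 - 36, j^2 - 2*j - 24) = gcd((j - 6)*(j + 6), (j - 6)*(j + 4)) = j - 6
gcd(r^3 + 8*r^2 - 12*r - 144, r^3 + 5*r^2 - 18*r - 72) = r^2 + 2*r - 24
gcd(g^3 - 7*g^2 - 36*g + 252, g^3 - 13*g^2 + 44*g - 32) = 1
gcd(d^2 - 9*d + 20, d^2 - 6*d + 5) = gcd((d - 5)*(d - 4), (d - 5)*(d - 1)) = d - 5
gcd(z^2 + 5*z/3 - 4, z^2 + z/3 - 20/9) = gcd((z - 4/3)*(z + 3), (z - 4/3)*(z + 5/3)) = z - 4/3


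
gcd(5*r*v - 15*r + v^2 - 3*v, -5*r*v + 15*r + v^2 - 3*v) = v - 3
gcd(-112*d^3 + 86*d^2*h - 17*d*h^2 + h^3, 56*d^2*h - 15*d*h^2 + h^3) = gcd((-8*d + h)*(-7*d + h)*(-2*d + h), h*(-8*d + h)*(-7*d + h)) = 56*d^2 - 15*d*h + h^2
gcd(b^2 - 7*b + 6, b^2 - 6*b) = b - 6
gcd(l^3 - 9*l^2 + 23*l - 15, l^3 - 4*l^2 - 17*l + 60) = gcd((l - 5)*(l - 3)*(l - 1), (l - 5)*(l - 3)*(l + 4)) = l^2 - 8*l + 15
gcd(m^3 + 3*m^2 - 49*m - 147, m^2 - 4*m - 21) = m^2 - 4*m - 21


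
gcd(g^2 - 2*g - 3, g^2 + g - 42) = 1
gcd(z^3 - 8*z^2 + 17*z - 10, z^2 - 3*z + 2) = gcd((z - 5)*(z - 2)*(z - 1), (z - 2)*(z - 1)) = z^2 - 3*z + 2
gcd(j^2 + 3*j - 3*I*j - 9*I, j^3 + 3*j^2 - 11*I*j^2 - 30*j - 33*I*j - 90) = j + 3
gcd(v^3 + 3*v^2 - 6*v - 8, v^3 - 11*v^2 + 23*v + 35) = v + 1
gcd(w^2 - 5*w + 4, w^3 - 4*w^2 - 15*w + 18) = w - 1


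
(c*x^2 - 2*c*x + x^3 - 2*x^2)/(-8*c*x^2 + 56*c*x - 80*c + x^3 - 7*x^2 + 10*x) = x*(c + x)/(-8*c*x + 40*c + x^2 - 5*x)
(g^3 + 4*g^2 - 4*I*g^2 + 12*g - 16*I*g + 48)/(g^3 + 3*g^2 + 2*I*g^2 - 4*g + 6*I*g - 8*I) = (g - 6*I)/(g - 1)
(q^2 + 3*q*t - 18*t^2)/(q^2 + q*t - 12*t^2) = (q + 6*t)/(q + 4*t)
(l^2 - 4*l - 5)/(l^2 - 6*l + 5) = (l + 1)/(l - 1)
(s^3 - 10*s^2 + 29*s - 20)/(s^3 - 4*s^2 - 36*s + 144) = (s^2 - 6*s + 5)/(s^2 - 36)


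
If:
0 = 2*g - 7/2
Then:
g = 7/4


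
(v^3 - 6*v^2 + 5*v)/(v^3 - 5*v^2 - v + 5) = v/(v + 1)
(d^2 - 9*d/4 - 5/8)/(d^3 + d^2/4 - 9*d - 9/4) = (d - 5/2)/(d^2 - 9)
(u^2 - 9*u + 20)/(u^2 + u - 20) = (u - 5)/(u + 5)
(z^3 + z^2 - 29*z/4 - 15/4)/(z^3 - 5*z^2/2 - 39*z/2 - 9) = (z - 5/2)/(z - 6)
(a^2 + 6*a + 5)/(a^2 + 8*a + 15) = (a + 1)/(a + 3)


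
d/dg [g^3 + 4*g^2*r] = g*(3*g + 8*r)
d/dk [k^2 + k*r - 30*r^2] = 2*k + r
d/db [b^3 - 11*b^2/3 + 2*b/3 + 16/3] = 3*b^2 - 22*b/3 + 2/3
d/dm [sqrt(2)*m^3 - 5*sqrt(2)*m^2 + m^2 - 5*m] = 3*sqrt(2)*m^2 - 10*sqrt(2)*m + 2*m - 5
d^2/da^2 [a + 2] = 0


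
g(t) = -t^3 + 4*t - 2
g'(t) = 4 - 3*t^2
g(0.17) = -1.32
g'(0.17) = 3.91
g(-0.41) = -3.57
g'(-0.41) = 3.50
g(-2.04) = -1.67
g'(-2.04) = -8.48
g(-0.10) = -2.40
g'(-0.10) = 3.97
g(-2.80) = 8.75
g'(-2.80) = -19.52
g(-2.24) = 0.28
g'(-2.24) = -11.05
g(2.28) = -4.73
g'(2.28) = -11.60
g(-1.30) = -5.00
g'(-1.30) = -1.07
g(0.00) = -2.00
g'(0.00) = 4.00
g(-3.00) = 13.00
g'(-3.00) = -23.00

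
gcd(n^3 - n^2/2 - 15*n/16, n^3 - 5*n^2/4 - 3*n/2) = n^2 + 3*n/4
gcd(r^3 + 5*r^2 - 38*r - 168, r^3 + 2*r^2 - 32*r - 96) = r^2 - 2*r - 24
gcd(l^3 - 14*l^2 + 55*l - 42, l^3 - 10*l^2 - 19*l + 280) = l - 7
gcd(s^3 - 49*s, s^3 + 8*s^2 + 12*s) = s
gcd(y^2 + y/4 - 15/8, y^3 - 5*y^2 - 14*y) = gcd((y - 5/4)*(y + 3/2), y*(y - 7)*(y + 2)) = 1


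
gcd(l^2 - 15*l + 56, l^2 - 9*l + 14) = l - 7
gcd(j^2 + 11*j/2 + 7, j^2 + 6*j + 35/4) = j + 7/2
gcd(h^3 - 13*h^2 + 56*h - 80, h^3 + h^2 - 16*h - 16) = h - 4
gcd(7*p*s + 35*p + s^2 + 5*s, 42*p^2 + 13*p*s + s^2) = 7*p + s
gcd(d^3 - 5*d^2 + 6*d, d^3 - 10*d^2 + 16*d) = d^2 - 2*d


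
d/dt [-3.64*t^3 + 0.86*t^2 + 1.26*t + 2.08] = -10.92*t^2 + 1.72*t + 1.26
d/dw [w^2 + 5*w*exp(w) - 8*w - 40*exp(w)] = 5*w*exp(w) + 2*w - 35*exp(w) - 8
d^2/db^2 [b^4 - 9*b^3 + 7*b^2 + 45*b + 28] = 12*b^2 - 54*b + 14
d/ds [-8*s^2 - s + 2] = -16*s - 1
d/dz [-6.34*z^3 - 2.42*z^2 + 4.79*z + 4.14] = -19.02*z^2 - 4.84*z + 4.79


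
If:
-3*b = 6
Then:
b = -2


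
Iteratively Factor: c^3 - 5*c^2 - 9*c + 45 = (c - 5)*(c^2 - 9) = (c - 5)*(c + 3)*(c - 3)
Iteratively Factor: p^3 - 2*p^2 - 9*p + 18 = (p - 3)*(p^2 + p - 6) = (p - 3)*(p - 2)*(p + 3)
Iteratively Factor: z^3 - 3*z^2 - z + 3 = (z + 1)*(z^2 - 4*z + 3) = (z - 3)*(z + 1)*(z - 1)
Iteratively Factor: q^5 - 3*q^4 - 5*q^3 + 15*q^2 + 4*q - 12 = (q + 2)*(q^4 - 5*q^3 + 5*q^2 + 5*q - 6) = (q - 3)*(q + 2)*(q^3 - 2*q^2 - q + 2) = (q - 3)*(q - 1)*(q + 2)*(q^2 - q - 2) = (q - 3)*(q - 1)*(q + 1)*(q + 2)*(q - 2)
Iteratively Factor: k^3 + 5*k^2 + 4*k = (k + 4)*(k^2 + k) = (k + 1)*(k + 4)*(k)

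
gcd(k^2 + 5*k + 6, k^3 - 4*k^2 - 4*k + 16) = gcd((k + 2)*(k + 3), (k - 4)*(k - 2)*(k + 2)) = k + 2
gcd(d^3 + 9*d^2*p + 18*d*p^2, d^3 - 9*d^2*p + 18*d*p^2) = d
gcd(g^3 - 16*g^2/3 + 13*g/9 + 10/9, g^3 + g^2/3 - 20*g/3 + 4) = g - 2/3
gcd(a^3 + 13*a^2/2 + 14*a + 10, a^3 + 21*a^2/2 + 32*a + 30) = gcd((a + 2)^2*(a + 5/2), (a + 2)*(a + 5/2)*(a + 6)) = a^2 + 9*a/2 + 5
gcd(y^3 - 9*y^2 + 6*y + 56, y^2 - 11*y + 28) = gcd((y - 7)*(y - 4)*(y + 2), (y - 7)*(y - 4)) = y^2 - 11*y + 28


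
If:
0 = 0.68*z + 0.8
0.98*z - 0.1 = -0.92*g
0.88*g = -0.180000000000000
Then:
No Solution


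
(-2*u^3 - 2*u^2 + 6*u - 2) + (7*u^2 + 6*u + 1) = -2*u^3 + 5*u^2 + 12*u - 1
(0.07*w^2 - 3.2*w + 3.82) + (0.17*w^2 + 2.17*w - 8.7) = 0.24*w^2 - 1.03*w - 4.88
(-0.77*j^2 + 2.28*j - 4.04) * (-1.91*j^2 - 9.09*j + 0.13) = 1.4707*j^4 + 2.6445*j^3 - 13.1089*j^2 + 37.02*j - 0.5252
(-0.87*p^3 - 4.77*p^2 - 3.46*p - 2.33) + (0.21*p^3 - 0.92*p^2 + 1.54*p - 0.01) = -0.66*p^3 - 5.69*p^2 - 1.92*p - 2.34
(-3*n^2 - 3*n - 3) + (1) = -3*n^2 - 3*n - 2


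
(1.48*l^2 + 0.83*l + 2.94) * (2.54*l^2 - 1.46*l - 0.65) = 3.7592*l^4 - 0.0526*l^3 + 5.2938*l^2 - 4.8319*l - 1.911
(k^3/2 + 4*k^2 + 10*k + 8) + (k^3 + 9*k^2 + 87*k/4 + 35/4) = 3*k^3/2 + 13*k^2 + 127*k/4 + 67/4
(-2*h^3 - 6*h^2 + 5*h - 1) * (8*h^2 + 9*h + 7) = -16*h^5 - 66*h^4 - 28*h^3 - 5*h^2 + 26*h - 7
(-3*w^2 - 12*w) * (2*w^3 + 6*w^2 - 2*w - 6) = -6*w^5 - 42*w^4 - 66*w^3 + 42*w^2 + 72*w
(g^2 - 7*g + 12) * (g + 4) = g^3 - 3*g^2 - 16*g + 48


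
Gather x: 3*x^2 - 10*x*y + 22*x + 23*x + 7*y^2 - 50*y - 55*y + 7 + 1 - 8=3*x^2 + x*(45 - 10*y) + 7*y^2 - 105*y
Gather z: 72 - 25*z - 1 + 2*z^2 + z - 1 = 2*z^2 - 24*z + 70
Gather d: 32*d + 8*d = 40*d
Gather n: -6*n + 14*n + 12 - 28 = 8*n - 16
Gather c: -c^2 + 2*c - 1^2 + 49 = -c^2 + 2*c + 48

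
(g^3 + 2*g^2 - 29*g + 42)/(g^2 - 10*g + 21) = (g^2 + 5*g - 14)/(g - 7)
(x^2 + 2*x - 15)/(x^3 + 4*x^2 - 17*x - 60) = (x - 3)/(x^2 - x - 12)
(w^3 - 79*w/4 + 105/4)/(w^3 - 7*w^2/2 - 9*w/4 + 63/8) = 2*(w + 5)/(2*w + 3)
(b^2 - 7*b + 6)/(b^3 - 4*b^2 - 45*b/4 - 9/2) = 4*(b - 1)/(4*b^2 + 8*b + 3)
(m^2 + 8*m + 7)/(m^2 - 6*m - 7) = (m + 7)/(m - 7)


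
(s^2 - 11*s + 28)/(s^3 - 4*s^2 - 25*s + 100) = (s - 7)/(s^2 - 25)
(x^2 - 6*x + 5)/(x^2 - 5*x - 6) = (-x^2 + 6*x - 5)/(-x^2 + 5*x + 6)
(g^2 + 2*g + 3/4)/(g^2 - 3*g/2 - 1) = (g + 3/2)/(g - 2)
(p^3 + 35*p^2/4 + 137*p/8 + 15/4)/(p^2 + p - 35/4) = (8*p^3 + 70*p^2 + 137*p + 30)/(2*(4*p^2 + 4*p - 35))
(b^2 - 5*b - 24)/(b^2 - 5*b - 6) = (-b^2 + 5*b + 24)/(-b^2 + 5*b + 6)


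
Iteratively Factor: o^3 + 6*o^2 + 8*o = (o + 4)*(o^2 + 2*o) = o*(o + 4)*(o + 2)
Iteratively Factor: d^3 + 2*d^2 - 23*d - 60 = (d + 3)*(d^2 - d - 20) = (d + 3)*(d + 4)*(d - 5)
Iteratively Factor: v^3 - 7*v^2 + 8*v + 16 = (v - 4)*(v^2 - 3*v - 4) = (v - 4)*(v + 1)*(v - 4)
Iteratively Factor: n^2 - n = (n - 1)*(n)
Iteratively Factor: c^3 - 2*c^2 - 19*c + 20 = (c - 1)*(c^2 - c - 20) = (c - 1)*(c + 4)*(c - 5)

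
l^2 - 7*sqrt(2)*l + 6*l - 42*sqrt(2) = (l + 6)*(l - 7*sqrt(2))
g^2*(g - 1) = g^3 - g^2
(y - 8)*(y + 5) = y^2 - 3*y - 40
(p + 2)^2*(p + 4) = p^3 + 8*p^2 + 20*p + 16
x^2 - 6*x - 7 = (x - 7)*(x + 1)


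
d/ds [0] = 0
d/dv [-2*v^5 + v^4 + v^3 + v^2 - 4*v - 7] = -10*v^4 + 4*v^3 + 3*v^2 + 2*v - 4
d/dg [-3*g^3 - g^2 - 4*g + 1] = -9*g^2 - 2*g - 4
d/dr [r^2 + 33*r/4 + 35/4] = 2*r + 33/4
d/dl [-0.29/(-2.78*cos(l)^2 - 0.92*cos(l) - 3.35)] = (1.6124*cos(l) + 0.2668)*sin(l)/(2.78*cos(l)^2 + 0.92*cos(l) + 3.35)^2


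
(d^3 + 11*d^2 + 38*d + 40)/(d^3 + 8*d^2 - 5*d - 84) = (d^2 + 7*d + 10)/(d^2 + 4*d - 21)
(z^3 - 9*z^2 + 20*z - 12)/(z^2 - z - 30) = (z^2 - 3*z + 2)/(z + 5)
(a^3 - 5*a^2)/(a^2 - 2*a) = a*(a - 5)/(a - 2)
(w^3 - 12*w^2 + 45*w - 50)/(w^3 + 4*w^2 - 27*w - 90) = (w^2 - 7*w + 10)/(w^2 + 9*w + 18)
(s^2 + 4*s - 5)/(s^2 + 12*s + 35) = (s - 1)/(s + 7)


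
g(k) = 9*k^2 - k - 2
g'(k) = 18*k - 1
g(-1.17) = 11.49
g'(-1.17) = -22.06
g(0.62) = 0.84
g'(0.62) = 10.16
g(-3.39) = 104.82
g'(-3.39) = -62.02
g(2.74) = 62.83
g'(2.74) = 48.32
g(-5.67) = 293.01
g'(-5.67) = -103.06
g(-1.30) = 14.51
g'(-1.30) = -24.40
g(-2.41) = 52.68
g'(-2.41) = -44.38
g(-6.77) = 417.27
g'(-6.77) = -122.86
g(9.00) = 718.00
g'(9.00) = 161.00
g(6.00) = 316.00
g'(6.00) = 107.00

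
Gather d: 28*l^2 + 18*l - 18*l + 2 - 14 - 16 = 28*l^2 - 28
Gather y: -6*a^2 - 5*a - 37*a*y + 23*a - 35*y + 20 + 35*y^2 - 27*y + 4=-6*a^2 + 18*a + 35*y^2 + y*(-37*a - 62) + 24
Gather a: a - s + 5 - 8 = a - s - 3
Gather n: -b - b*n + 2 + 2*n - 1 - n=-b + n*(1 - b) + 1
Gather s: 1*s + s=2*s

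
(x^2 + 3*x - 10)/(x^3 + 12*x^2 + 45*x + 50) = (x - 2)/(x^2 + 7*x + 10)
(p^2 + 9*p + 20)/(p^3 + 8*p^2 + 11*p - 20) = 1/(p - 1)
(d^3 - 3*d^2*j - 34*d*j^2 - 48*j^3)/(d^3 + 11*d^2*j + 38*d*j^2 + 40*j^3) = (d^2 - 5*d*j - 24*j^2)/(d^2 + 9*d*j + 20*j^2)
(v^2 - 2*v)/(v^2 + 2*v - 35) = v*(v - 2)/(v^2 + 2*v - 35)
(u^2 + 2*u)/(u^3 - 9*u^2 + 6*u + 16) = u*(u + 2)/(u^3 - 9*u^2 + 6*u + 16)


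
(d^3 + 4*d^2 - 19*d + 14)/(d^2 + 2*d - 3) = (d^2 + 5*d - 14)/(d + 3)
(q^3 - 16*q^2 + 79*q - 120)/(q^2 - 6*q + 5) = (q^2 - 11*q + 24)/(q - 1)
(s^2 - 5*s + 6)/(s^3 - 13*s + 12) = (s - 2)/(s^2 + 3*s - 4)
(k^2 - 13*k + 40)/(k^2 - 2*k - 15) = (k - 8)/(k + 3)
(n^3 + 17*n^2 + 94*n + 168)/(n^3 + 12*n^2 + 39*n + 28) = (n + 6)/(n + 1)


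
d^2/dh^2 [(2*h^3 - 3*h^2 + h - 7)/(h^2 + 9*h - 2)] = 2*(194*h^3 - 147*h^2 - 159*h - 575)/(h^6 + 27*h^5 + 237*h^4 + 621*h^3 - 474*h^2 + 108*h - 8)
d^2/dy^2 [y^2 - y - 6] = 2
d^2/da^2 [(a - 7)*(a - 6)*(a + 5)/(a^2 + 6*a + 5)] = 112/(a^3 + 3*a^2 + 3*a + 1)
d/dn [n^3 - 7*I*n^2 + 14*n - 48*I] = 3*n^2 - 14*I*n + 14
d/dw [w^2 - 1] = 2*w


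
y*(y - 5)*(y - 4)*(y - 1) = y^4 - 10*y^3 + 29*y^2 - 20*y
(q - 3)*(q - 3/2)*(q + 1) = q^3 - 7*q^2/2 + 9/2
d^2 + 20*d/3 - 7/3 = (d - 1/3)*(d + 7)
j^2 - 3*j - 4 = (j - 4)*(j + 1)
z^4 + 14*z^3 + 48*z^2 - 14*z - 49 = (z - 1)*(z + 1)*(z + 7)^2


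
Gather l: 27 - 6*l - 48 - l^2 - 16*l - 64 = -l^2 - 22*l - 85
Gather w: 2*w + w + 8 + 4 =3*w + 12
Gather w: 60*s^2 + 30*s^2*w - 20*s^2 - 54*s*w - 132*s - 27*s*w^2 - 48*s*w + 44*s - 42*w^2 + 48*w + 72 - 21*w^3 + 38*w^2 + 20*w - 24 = 40*s^2 - 88*s - 21*w^3 + w^2*(-27*s - 4) + w*(30*s^2 - 102*s + 68) + 48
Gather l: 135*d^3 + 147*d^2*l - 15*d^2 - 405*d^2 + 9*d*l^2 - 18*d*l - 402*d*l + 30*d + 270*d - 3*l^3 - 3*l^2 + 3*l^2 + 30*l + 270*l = 135*d^3 - 420*d^2 + 9*d*l^2 + 300*d - 3*l^3 + l*(147*d^2 - 420*d + 300)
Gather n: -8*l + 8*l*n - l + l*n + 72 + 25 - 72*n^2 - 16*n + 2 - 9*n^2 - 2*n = -9*l - 81*n^2 + n*(9*l - 18) + 99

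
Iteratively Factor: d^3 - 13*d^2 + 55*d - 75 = (d - 5)*(d^2 - 8*d + 15) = (d - 5)*(d - 3)*(d - 5)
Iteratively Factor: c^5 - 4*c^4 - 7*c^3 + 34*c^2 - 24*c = (c)*(c^4 - 4*c^3 - 7*c^2 + 34*c - 24) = c*(c - 2)*(c^3 - 2*c^2 - 11*c + 12) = c*(c - 4)*(c - 2)*(c^2 + 2*c - 3) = c*(c - 4)*(c - 2)*(c + 3)*(c - 1)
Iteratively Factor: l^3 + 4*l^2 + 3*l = (l + 3)*(l^2 + l) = (l + 1)*(l + 3)*(l)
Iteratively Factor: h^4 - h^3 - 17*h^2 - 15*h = (h + 3)*(h^3 - 4*h^2 - 5*h) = h*(h + 3)*(h^2 - 4*h - 5) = h*(h - 5)*(h + 3)*(h + 1)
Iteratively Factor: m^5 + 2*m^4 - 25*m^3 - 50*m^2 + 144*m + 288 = (m + 2)*(m^4 - 25*m^2 + 144) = (m + 2)*(m + 3)*(m^3 - 3*m^2 - 16*m + 48) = (m + 2)*(m + 3)*(m + 4)*(m^2 - 7*m + 12) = (m - 3)*(m + 2)*(m + 3)*(m + 4)*(m - 4)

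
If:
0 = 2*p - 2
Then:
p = 1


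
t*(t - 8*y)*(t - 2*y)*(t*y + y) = t^4*y - 10*t^3*y^2 + t^3*y + 16*t^2*y^3 - 10*t^2*y^2 + 16*t*y^3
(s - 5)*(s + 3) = s^2 - 2*s - 15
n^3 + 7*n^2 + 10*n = n*(n + 2)*(n + 5)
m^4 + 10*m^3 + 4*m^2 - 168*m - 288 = (m - 4)*(m + 2)*(m + 6)^2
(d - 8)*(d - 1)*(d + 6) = d^3 - 3*d^2 - 46*d + 48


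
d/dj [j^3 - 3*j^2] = 3*j*(j - 2)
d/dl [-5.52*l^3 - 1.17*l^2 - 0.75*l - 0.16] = -16.56*l^2 - 2.34*l - 0.75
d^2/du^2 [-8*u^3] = -48*u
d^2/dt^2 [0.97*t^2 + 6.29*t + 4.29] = 1.94000000000000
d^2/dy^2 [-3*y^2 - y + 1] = -6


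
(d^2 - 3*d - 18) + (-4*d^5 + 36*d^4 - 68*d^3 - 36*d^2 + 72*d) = -4*d^5 + 36*d^4 - 68*d^3 - 35*d^2 + 69*d - 18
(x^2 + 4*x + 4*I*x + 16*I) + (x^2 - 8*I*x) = 2*x^2 + 4*x - 4*I*x + 16*I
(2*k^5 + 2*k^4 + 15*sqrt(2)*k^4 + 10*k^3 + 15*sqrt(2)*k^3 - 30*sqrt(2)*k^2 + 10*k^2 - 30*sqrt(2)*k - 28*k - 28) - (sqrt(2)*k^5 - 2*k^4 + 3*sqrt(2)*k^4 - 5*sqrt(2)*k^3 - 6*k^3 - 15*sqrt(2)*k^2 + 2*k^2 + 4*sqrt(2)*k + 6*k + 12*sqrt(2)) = -sqrt(2)*k^5 + 2*k^5 + 4*k^4 + 12*sqrt(2)*k^4 + 16*k^3 + 20*sqrt(2)*k^3 - 15*sqrt(2)*k^2 + 8*k^2 - 34*sqrt(2)*k - 34*k - 28 - 12*sqrt(2)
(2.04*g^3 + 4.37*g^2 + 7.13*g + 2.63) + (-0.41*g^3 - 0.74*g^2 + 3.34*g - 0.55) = 1.63*g^3 + 3.63*g^2 + 10.47*g + 2.08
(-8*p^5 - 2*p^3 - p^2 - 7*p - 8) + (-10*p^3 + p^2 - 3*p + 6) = -8*p^5 - 12*p^3 - 10*p - 2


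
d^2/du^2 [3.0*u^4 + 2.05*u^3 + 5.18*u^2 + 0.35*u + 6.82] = 36.0*u^2 + 12.3*u + 10.36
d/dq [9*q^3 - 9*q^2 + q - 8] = 27*q^2 - 18*q + 1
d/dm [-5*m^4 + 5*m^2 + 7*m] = -20*m^3 + 10*m + 7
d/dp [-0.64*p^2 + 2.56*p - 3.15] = 2.56 - 1.28*p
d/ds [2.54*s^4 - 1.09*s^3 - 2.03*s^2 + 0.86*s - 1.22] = 10.16*s^3 - 3.27*s^2 - 4.06*s + 0.86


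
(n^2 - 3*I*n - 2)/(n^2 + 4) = (n - I)/(n + 2*I)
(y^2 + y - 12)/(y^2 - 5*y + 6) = (y + 4)/(y - 2)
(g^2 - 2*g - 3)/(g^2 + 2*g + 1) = (g - 3)/(g + 1)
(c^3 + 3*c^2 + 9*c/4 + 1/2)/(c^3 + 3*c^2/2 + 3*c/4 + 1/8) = 2*(c + 2)/(2*c + 1)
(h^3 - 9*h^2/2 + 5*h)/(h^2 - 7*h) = (h^2 - 9*h/2 + 5)/(h - 7)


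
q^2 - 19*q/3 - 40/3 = (q - 8)*(q + 5/3)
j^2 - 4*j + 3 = (j - 3)*(j - 1)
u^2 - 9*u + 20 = (u - 5)*(u - 4)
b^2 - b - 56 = (b - 8)*(b + 7)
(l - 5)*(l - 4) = l^2 - 9*l + 20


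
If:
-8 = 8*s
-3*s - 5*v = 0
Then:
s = -1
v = 3/5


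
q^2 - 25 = (q - 5)*(q + 5)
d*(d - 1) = d^2 - d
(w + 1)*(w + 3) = w^2 + 4*w + 3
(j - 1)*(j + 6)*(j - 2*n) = j^3 - 2*j^2*n + 5*j^2 - 10*j*n - 6*j + 12*n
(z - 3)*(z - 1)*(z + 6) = z^3 + 2*z^2 - 21*z + 18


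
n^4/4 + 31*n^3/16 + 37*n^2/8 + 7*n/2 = n*(n/4 + 1)*(n + 7/4)*(n + 2)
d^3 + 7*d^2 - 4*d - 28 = (d - 2)*(d + 2)*(d + 7)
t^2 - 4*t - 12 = (t - 6)*(t + 2)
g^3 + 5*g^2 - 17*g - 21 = (g - 3)*(g + 1)*(g + 7)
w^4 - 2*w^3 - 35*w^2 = w^2*(w - 7)*(w + 5)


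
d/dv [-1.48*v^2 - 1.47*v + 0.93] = -2.96*v - 1.47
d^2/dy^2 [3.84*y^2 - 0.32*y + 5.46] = 7.68000000000000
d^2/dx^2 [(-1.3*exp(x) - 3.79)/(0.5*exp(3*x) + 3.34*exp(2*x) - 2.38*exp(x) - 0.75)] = (-1.3*exp(6*x) - 15.0405*exp(5*x) - 90.31258*exp(4*x) - 176.770156*exp(3*x) + 58.052154*exp(2*x) - 57.123376*exp(x) + 6.0339)*exp(x)/(0.125*exp(9*x) + 2.505*exp(8*x) + 14.9484*exp(7*x) + 12.849604*exp(6*x) - 78.669384*exp(5*x) + 37.012188*exp(4*x) + 23.133878*exp(3*x) - 7.10865*exp(2*x) - 4.01625*exp(x) - 0.421875)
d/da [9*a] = 9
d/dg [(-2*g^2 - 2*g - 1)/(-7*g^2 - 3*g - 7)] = (-8*g^2 + 14*g + 11)/(49*g^4 + 42*g^3 + 107*g^2 + 42*g + 49)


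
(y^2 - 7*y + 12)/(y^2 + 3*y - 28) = (y - 3)/(y + 7)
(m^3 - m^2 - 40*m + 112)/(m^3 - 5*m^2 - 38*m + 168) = (m^2 + 3*m - 28)/(m^2 - m - 42)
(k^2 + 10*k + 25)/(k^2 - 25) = (k + 5)/(k - 5)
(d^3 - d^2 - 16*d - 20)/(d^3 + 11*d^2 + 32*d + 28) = (d - 5)/(d + 7)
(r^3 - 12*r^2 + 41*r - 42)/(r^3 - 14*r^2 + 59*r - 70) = (r - 3)/(r - 5)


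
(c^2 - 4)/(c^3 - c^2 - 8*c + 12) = (c + 2)/(c^2 + c - 6)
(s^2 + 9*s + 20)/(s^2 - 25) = (s + 4)/(s - 5)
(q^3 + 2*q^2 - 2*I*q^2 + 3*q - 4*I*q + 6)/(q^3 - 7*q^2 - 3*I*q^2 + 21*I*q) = (q^2 + q*(2 + I) + 2*I)/(q*(q - 7))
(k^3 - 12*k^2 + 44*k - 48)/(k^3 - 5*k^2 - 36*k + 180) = (k^2 - 6*k + 8)/(k^2 + k - 30)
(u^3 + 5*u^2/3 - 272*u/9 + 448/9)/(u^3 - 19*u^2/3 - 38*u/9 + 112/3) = (3*u^2 + 13*u - 56)/(3*u^2 - 11*u - 42)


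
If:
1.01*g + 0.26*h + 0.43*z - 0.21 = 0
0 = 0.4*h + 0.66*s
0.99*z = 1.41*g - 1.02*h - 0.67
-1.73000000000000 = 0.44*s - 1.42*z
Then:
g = 0.07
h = -2.13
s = 1.29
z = 1.62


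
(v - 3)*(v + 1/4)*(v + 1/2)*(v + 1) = v^4 - 5*v^3/4 - 35*v^2/8 - 5*v/2 - 3/8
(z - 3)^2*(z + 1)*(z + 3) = z^4 - 2*z^3 - 12*z^2 + 18*z + 27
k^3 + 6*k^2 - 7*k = k*(k - 1)*(k + 7)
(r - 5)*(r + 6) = r^2 + r - 30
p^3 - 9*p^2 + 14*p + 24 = (p - 6)*(p - 4)*(p + 1)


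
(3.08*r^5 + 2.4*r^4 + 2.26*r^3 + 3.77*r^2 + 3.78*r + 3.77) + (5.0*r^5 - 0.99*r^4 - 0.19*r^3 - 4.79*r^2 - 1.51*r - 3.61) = 8.08*r^5 + 1.41*r^4 + 2.07*r^3 - 1.02*r^2 + 2.27*r + 0.16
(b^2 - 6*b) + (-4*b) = b^2 - 10*b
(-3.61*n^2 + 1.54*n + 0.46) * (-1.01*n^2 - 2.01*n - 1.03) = 3.6461*n^4 + 5.7007*n^3 + 0.158300000000001*n^2 - 2.5108*n - 0.4738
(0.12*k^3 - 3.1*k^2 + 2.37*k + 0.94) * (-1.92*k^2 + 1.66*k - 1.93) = -0.2304*k^5 + 6.1512*k^4 - 9.928*k^3 + 8.1124*k^2 - 3.0137*k - 1.8142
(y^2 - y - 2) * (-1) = -y^2 + y + 2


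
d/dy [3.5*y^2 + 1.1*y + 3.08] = 7.0*y + 1.1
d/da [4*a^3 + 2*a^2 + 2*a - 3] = 12*a^2 + 4*a + 2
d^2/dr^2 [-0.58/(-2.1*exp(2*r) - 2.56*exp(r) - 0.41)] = (0.58*(4.2*exp(r) + 2.56)*(8.4*exp(r) + 5.12)*exp(r) - (4.872*exp(r) + 1.4848)*(2.1*exp(2*r) + 2.56*exp(r) + 0.41))*exp(r)/(2.1*exp(2*r) + 2.56*exp(r) + 0.41)^3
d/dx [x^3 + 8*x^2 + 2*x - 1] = 3*x^2 + 16*x + 2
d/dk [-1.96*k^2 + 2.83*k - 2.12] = 2.83 - 3.92*k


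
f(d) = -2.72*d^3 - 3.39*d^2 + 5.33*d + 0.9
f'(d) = -8.16*d^2 - 6.78*d + 5.33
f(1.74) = -14.42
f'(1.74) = -31.17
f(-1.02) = -5.18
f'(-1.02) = 3.76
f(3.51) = -139.78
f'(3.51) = -119.00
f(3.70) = -163.56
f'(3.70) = -131.47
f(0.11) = 1.44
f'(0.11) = 4.49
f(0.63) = 2.23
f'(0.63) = -2.18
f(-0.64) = -3.19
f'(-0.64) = 6.33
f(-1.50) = -5.54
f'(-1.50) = -2.86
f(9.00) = -2208.60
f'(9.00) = -716.65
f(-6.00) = 434.40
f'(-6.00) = -247.75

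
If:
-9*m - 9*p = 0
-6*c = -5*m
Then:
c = -5*p/6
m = -p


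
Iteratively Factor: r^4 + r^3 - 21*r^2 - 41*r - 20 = (r + 1)*(r^3 - 21*r - 20) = (r + 1)^2*(r^2 - r - 20) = (r + 1)^2*(r + 4)*(r - 5)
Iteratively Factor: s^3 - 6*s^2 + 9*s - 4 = (s - 1)*(s^2 - 5*s + 4) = (s - 4)*(s - 1)*(s - 1)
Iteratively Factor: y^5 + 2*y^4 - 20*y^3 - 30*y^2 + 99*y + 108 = (y - 3)*(y^4 + 5*y^3 - 5*y^2 - 45*y - 36) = (y - 3)*(y + 3)*(y^3 + 2*y^2 - 11*y - 12) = (y - 3)^2*(y + 3)*(y^2 + 5*y + 4) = (y - 3)^2*(y + 3)*(y + 4)*(y + 1)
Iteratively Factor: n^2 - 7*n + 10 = (n - 2)*(n - 5)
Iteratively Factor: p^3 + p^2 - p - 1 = (p + 1)*(p^2 - 1) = (p + 1)^2*(p - 1)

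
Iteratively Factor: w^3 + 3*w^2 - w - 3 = (w - 1)*(w^2 + 4*w + 3) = (w - 1)*(w + 3)*(w + 1)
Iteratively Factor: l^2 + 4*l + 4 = (l + 2)*(l + 2)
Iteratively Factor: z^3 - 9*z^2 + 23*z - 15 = (z - 1)*(z^2 - 8*z + 15) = (z - 3)*(z - 1)*(z - 5)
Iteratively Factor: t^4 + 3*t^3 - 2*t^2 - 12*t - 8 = (t + 2)*(t^3 + t^2 - 4*t - 4) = (t + 1)*(t + 2)*(t^2 - 4) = (t + 1)*(t + 2)^2*(t - 2)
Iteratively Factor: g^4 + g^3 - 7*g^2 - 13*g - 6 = (g - 3)*(g^3 + 4*g^2 + 5*g + 2) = (g - 3)*(g + 1)*(g^2 + 3*g + 2) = (g - 3)*(g + 1)*(g + 2)*(g + 1)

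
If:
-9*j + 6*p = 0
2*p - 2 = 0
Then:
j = 2/3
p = 1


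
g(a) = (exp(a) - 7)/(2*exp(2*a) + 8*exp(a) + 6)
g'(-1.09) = 0.30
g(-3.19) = -1.10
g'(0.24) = 0.32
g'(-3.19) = 0.06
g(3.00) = 0.01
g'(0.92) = 0.20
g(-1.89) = -0.94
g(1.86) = -0.00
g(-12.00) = -1.17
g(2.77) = 0.01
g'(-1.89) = 0.19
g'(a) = (exp(a) - 7)*(-4*exp(2*a) - 8*exp(a))/(2*exp(2*a) + 8*exp(a) + 6)^2 + exp(a)/(2*exp(2*a) + 8*exp(a) + 6)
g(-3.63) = -1.12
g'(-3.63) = 0.04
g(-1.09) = -0.75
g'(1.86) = 0.05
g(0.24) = -0.30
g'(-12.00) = 0.00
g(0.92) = -0.12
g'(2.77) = -0.00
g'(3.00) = 0.00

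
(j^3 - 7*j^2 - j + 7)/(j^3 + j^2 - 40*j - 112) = (j^2 - 1)/(j^2 + 8*j + 16)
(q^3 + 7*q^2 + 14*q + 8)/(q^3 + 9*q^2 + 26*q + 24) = (q + 1)/(q + 3)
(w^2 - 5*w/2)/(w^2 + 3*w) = (w - 5/2)/(w + 3)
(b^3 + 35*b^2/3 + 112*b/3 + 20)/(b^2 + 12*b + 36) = (3*b^2 + 17*b + 10)/(3*(b + 6))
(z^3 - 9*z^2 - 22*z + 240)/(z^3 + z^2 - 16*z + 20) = (z^2 - 14*z + 48)/(z^2 - 4*z + 4)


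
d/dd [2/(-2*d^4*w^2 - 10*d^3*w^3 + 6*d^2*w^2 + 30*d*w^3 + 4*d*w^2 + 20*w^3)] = (4*d^3 + 15*d^2*w - 6*d - 15*w - 2)/(w^2*(-d^4 - 5*d^3*w + 3*d^2 + 15*d*w + 2*d + 10*w)^2)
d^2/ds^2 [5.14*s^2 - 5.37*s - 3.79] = 10.2800000000000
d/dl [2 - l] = -1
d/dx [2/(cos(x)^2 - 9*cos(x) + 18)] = 2*(2*cos(x) - 9)*sin(x)/(cos(x)^2 - 9*cos(x) + 18)^2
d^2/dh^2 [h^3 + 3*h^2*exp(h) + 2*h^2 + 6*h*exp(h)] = 3*h^2*exp(h) + 18*h*exp(h) + 6*h + 18*exp(h) + 4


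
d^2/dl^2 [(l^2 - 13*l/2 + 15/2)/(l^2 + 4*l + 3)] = 3*(-7*l^3 + 9*l^2 + 99*l + 123)/(l^6 + 12*l^5 + 57*l^4 + 136*l^3 + 171*l^2 + 108*l + 27)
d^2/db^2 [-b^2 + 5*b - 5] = -2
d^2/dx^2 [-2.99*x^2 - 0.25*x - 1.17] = -5.98000000000000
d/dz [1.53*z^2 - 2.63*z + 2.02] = 3.06*z - 2.63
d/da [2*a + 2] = 2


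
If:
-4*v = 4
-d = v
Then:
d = 1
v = -1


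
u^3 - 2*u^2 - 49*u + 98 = (u - 7)*(u - 2)*(u + 7)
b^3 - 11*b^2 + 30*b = b*(b - 6)*(b - 5)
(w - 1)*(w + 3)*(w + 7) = w^3 + 9*w^2 + 11*w - 21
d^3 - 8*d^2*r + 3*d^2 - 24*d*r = d*(d + 3)*(d - 8*r)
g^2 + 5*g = g*(g + 5)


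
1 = 1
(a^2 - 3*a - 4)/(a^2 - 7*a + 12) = (a + 1)/(a - 3)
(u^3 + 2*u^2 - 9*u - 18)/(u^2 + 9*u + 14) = (u^2 - 9)/(u + 7)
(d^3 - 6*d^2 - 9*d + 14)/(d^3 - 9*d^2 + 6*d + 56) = (d - 1)/(d - 4)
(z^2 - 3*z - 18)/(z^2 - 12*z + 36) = (z + 3)/(z - 6)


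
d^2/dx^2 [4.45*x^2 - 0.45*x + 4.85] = 8.90000000000000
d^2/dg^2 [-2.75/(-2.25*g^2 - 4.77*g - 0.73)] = (-27.84375*g^2 - 59.02875*g + 2.75*(4.5*g + 4.77)*(9.0*g + 9.54) - 9.03375)/(2.25*g^2 + 4.77*g + 0.73)^3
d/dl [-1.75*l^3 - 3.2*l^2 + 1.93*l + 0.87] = -5.25*l^2 - 6.4*l + 1.93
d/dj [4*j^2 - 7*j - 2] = 8*j - 7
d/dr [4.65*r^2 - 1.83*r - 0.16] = 9.3*r - 1.83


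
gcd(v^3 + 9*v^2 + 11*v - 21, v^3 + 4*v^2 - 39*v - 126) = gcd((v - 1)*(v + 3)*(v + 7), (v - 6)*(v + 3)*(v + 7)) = v^2 + 10*v + 21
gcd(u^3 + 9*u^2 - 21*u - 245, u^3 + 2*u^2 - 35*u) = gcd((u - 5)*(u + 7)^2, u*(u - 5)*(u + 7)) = u^2 + 2*u - 35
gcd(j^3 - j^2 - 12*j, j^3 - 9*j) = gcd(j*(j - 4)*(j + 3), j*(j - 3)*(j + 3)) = j^2 + 3*j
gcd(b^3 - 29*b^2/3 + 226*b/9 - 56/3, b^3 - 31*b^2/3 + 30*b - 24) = b^2 - 22*b/3 + 8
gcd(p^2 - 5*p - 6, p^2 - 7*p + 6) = p - 6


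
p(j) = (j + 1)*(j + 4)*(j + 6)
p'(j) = (j + 1)*(j + 4) + (j + 1)*(j + 6) + (j + 4)*(j + 6) = 3*j^2 + 22*j + 34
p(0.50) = 43.88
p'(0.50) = 45.75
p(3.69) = 349.48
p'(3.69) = 156.03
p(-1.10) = -1.42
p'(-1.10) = 13.43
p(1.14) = 78.54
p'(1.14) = 62.98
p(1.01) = 70.59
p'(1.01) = 59.28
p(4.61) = 512.49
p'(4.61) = 199.18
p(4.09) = 415.49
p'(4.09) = 174.16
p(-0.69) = 5.45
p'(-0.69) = 20.25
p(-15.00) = -1386.00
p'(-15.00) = 379.00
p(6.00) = 840.00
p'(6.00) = 274.00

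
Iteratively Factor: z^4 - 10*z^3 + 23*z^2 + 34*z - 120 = (z - 4)*(z^3 - 6*z^2 - z + 30) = (z - 5)*(z - 4)*(z^2 - z - 6) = (z - 5)*(z - 4)*(z + 2)*(z - 3)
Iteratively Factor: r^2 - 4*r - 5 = (r + 1)*(r - 5)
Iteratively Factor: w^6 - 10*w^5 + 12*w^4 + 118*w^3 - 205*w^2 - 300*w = (w - 5)*(w^5 - 5*w^4 - 13*w^3 + 53*w^2 + 60*w) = (w - 5)*(w + 1)*(w^4 - 6*w^3 - 7*w^2 + 60*w) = w*(w - 5)*(w + 1)*(w^3 - 6*w^2 - 7*w + 60) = w*(w - 5)*(w + 1)*(w + 3)*(w^2 - 9*w + 20) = w*(w - 5)^2*(w + 1)*(w + 3)*(w - 4)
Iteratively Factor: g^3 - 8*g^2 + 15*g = (g - 3)*(g^2 - 5*g) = g*(g - 3)*(g - 5)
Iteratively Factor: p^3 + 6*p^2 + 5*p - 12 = (p + 4)*(p^2 + 2*p - 3) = (p - 1)*(p + 4)*(p + 3)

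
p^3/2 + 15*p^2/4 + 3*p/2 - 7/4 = (p/2 + 1/2)*(p - 1/2)*(p + 7)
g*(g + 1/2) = g^2 + g/2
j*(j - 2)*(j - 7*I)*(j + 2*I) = j^4 - 2*j^3 - 5*I*j^3 + 14*j^2 + 10*I*j^2 - 28*j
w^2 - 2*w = w*(w - 2)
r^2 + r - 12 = (r - 3)*(r + 4)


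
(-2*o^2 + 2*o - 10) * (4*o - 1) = -8*o^3 + 10*o^2 - 42*o + 10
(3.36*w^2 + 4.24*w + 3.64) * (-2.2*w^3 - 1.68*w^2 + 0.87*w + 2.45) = -7.392*w^5 - 14.9728*w^4 - 12.208*w^3 + 5.8056*w^2 + 13.5548*w + 8.918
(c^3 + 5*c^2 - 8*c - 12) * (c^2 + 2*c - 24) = c^5 + 7*c^4 - 22*c^3 - 148*c^2 + 168*c + 288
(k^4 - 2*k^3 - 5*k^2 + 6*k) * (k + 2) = k^5 - 9*k^3 - 4*k^2 + 12*k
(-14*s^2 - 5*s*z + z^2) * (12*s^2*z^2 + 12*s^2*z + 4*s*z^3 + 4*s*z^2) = -168*s^4*z^2 - 168*s^4*z - 116*s^3*z^3 - 116*s^3*z^2 - 8*s^2*z^4 - 8*s^2*z^3 + 4*s*z^5 + 4*s*z^4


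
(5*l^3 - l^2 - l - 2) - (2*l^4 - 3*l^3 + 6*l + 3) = -2*l^4 + 8*l^3 - l^2 - 7*l - 5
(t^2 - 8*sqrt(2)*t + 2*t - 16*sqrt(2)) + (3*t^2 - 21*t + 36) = 4*t^2 - 19*t - 8*sqrt(2)*t - 16*sqrt(2) + 36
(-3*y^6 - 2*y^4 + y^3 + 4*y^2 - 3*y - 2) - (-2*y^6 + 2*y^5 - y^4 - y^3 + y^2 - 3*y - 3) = -y^6 - 2*y^5 - y^4 + 2*y^3 + 3*y^2 + 1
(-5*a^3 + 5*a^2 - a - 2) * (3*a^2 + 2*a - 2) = -15*a^5 + 5*a^4 + 17*a^3 - 18*a^2 - 2*a + 4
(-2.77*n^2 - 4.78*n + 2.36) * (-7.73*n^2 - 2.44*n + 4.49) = 21.4121*n^4 + 43.7082*n^3 - 19.0169*n^2 - 27.2206*n + 10.5964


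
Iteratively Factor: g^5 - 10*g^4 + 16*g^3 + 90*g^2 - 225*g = (g)*(g^4 - 10*g^3 + 16*g^2 + 90*g - 225) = g*(g - 3)*(g^3 - 7*g^2 - 5*g + 75) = g*(g - 5)*(g - 3)*(g^2 - 2*g - 15) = g*(g - 5)*(g - 3)*(g + 3)*(g - 5)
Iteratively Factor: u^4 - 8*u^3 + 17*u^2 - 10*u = (u - 1)*(u^3 - 7*u^2 + 10*u) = (u - 2)*(u - 1)*(u^2 - 5*u) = (u - 5)*(u - 2)*(u - 1)*(u)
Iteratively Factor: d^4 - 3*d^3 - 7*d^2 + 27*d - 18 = (d + 3)*(d^3 - 6*d^2 + 11*d - 6) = (d - 1)*(d + 3)*(d^2 - 5*d + 6) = (d - 2)*(d - 1)*(d + 3)*(d - 3)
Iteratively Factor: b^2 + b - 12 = (b - 3)*(b + 4)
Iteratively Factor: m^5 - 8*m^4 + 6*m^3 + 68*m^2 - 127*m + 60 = (m - 1)*(m^4 - 7*m^3 - m^2 + 67*m - 60) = (m - 1)^2*(m^3 - 6*m^2 - 7*m + 60) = (m - 4)*(m - 1)^2*(m^2 - 2*m - 15) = (m - 5)*(m - 4)*(m - 1)^2*(m + 3)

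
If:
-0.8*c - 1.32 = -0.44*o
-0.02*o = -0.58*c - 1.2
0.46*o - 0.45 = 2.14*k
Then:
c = -2.10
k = -0.38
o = -0.81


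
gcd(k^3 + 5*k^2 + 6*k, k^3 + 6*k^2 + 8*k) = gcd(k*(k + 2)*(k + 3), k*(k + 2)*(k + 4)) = k^2 + 2*k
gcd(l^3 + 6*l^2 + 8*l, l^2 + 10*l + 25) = 1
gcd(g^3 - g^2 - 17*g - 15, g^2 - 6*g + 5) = g - 5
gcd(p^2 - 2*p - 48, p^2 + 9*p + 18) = p + 6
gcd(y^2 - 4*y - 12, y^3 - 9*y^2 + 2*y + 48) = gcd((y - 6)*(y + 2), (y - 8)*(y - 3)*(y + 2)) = y + 2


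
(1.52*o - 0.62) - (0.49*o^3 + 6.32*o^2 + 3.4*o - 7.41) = -0.49*o^3 - 6.32*o^2 - 1.88*o + 6.79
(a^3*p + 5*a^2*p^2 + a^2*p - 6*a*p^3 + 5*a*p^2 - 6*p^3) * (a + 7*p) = a^4*p + 12*a^3*p^2 + a^3*p + 29*a^2*p^3 + 12*a^2*p^2 - 42*a*p^4 + 29*a*p^3 - 42*p^4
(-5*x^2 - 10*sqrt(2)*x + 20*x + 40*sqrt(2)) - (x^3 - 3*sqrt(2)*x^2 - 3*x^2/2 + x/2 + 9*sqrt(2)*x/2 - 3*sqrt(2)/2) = -x^3 - 7*x^2/2 + 3*sqrt(2)*x^2 - 29*sqrt(2)*x/2 + 39*x/2 + 83*sqrt(2)/2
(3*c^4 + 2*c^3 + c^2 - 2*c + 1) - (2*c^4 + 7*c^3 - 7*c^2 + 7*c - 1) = c^4 - 5*c^3 + 8*c^2 - 9*c + 2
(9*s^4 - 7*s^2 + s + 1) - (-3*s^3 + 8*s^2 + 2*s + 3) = 9*s^4 + 3*s^3 - 15*s^2 - s - 2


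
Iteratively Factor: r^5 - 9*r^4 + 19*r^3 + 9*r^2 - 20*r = (r - 1)*(r^4 - 8*r^3 + 11*r^2 + 20*r) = r*(r - 1)*(r^3 - 8*r^2 + 11*r + 20) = r*(r - 1)*(r + 1)*(r^2 - 9*r + 20) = r*(r - 4)*(r - 1)*(r + 1)*(r - 5)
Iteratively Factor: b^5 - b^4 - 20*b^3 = (b)*(b^4 - b^3 - 20*b^2) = b^2*(b^3 - b^2 - 20*b) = b^2*(b - 5)*(b^2 + 4*b) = b^2*(b - 5)*(b + 4)*(b)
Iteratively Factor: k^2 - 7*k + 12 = (k - 3)*(k - 4)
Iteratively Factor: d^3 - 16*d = (d + 4)*(d^2 - 4*d) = d*(d + 4)*(d - 4)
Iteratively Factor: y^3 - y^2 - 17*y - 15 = (y + 1)*(y^2 - 2*y - 15) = (y - 5)*(y + 1)*(y + 3)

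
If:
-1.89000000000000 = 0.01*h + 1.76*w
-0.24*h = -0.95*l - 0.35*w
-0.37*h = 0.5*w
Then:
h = 1.46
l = 0.77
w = -1.08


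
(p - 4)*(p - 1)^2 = p^3 - 6*p^2 + 9*p - 4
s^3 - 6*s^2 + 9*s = s*(s - 3)^2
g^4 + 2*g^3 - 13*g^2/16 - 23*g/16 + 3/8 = (g - 3/4)*(g - 1/4)*(g + 1)*(g + 2)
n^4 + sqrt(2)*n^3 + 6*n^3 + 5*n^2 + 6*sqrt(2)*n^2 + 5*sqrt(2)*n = n*(n + 1)*(n + 5)*(n + sqrt(2))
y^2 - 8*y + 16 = (y - 4)^2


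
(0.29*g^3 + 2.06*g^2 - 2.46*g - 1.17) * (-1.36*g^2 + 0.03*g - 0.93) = -0.3944*g^5 - 2.7929*g^4 + 3.1377*g^3 - 0.3984*g^2 + 2.2527*g + 1.0881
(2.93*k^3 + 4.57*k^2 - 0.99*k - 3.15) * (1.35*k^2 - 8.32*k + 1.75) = 3.9555*k^5 - 18.2081*k^4 - 34.2314*k^3 + 11.9818*k^2 + 24.4755*k - 5.5125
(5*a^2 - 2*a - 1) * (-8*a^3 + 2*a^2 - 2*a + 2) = -40*a^5 + 26*a^4 - 6*a^3 + 12*a^2 - 2*a - 2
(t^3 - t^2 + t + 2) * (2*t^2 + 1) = 2*t^5 - 2*t^4 + 3*t^3 + 3*t^2 + t + 2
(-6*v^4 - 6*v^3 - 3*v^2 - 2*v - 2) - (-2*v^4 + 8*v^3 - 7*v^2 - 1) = -4*v^4 - 14*v^3 + 4*v^2 - 2*v - 1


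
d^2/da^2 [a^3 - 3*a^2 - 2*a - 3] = 6*a - 6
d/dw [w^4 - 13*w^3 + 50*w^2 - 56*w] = 4*w^3 - 39*w^2 + 100*w - 56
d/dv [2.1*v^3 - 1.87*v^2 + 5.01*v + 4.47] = 6.3*v^2 - 3.74*v + 5.01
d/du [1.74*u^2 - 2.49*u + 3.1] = 3.48*u - 2.49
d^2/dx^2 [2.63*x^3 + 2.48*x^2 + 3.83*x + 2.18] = 15.78*x + 4.96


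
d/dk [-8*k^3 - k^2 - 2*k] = -24*k^2 - 2*k - 2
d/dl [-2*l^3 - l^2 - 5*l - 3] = -6*l^2 - 2*l - 5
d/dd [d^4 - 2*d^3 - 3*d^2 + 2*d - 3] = 4*d^3 - 6*d^2 - 6*d + 2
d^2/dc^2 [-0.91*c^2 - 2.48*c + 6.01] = -1.82000000000000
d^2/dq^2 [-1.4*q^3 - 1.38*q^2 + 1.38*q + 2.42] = -8.4*q - 2.76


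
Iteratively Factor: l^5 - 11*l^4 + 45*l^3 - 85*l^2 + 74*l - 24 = (l - 4)*(l^4 - 7*l^3 + 17*l^2 - 17*l + 6) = (l - 4)*(l - 2)*(l^3 - 5*l^2 + 7*l - 3) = (l - 4)*(l - 2)*(l - 1)*(l^2 - 4*l + 3) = (l - 4)*(l - 2)*(l - 1)^2*(l - 3)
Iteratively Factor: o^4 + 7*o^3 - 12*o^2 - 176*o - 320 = (o + 4)*(o^3 + 3*o^2 - 24*o - 80) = (o + 4)^2*(o^2 - o - 20) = (o + 4)^3*(o - 5)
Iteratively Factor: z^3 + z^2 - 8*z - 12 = (z - 3)*(z^2 + 4*z + 4) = (z - 3)*(z + 2)*(z + 2)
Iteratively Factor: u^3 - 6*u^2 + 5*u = (u - 5)*(u^2 - u) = (u - 5)*(u - 1)*(u)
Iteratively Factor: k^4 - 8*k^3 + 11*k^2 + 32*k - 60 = (k - 3)*(k^3 - 5*k^2 - 4*k + 20) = (k - 5)*(k - 3)*(k^2 - 4) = (k - 5)*(k - 3)*(k + 2)*(k - 2)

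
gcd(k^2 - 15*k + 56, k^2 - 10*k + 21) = k - 7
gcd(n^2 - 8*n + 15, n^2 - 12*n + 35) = n - 5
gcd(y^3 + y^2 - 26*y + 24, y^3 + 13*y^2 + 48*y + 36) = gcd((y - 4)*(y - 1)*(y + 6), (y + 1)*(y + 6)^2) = y + 6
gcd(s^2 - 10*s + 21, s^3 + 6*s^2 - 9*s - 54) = s - 3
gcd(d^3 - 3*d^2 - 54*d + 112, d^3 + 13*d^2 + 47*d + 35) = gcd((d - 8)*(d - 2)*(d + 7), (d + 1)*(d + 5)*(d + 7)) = d + 7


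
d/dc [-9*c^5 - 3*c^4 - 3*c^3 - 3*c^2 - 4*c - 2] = -45*c^4 - 12*c^3 - 9*c^2 - 6*c - 4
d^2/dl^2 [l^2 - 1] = 2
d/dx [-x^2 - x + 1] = -2*x - 1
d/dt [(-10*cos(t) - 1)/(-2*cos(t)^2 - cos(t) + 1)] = (-20*sin(t)^2 + 4*cos(t) + 31)*sin(t)/(cos(t) + cos(2*t))^2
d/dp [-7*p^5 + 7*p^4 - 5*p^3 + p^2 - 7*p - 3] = -35*p^4 + 28*p^3 - 15*p^2 + 2*p - 7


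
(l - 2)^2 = l^2 - 4*l + 4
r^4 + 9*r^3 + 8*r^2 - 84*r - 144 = (r - 3)*(r + 2)*(r + 4)*(r + 6)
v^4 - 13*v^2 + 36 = (v - 3)*(v - 2)*(v + 2)*(v + 3)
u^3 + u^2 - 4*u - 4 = (u - 2)*(u + 1)*(u + 2)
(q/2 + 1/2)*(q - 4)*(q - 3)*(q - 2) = q^4/2 - 4*q^3 + 17*q^2/2 + q - 12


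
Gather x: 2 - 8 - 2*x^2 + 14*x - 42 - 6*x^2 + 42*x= -8*x^2 + 56*x - 48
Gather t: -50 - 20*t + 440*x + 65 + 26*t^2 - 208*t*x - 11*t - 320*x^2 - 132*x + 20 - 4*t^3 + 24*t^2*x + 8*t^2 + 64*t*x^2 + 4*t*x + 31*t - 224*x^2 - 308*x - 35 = -4*t^3 + t^2*(24*x + 34) + t*(64*x^2 - 204*x) - 544*x^2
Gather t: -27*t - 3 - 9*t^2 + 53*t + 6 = -9*t^2 + 26*t + 3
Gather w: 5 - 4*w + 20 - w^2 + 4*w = 25 - w^2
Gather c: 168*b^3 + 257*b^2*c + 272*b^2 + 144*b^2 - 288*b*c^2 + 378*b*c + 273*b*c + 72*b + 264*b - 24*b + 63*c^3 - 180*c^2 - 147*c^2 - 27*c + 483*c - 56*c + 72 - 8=168*b^3 + 416*b^2 + 312*b + 63*c^3 + c^2*(-288*b - 327) + c*(257*b^2 + 651*b + 400) + 64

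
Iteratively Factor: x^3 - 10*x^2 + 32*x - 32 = (x - 4)*(x^2 - 6*x + 8) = (x - 4)*(x - 2)*(x - 4)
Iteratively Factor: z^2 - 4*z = (z)*(z - 4)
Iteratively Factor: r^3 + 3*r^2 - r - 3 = (r - 1)*(r^2 + 4*r + 3) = (r - 1)*(r + 3)*(r + 1)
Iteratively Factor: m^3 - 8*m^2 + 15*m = (m)*(m^2 - 8*m + 15) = m*(m - 3)*(m - 5)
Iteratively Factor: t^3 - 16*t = (t + 4)*(t^2 - 4*t) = (t - 4)*(t + 4)*(t)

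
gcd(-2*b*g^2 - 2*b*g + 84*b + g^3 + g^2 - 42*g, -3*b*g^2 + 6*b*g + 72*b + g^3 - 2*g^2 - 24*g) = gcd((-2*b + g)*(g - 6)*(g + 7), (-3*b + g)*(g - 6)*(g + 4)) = g - 6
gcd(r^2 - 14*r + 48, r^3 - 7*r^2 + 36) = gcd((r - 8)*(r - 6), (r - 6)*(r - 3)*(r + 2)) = r - 6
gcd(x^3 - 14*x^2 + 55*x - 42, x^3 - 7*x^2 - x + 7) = x^2 - 8*x + 7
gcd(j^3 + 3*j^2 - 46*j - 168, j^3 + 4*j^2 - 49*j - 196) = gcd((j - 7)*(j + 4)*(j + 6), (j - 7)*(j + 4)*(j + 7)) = j^2 - 3*j - 28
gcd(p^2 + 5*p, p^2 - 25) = p + 5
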